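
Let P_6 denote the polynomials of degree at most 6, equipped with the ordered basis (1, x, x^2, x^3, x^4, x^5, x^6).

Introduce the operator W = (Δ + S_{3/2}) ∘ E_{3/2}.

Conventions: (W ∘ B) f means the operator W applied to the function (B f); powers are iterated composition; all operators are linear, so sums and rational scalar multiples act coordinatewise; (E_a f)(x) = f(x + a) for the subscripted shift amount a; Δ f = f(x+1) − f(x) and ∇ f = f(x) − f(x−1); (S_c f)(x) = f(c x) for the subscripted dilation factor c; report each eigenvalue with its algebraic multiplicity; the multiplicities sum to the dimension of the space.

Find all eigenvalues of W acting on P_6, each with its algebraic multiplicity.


λ = 1 (multiplicity 1), λ = 3/2 (multiplicity 1), λ = 9/4 (multiplicity 1), λ = 27/8 (multiplicity 1), λ = 81/16 (multiplicity 1), λ = 243/32 (multiplicity 1), λ = 729/64 (multiplicity 1)

image of 1: 1
image of x: (3/2)x + 5/2
image of x^2: (9/4)x^2 + (13/2)x + 25/4
image of x^3: (27/8)x^3 + (105/8)x^2 + (177/8)x + 125/8
image of x^4: (81/16)x^4 + (97/4)x^3 + (435/8)x^2 + (277/4)x + 625/16
image of x^5: (243/32)x^5 + (1375/32)x^4 + (1855/16)x^3 + (3175/16)x^2 + (6655/32)x + 3125/32
image of x^6: (729/64)x^6 + (2379/32)x^5 + (14775/64)x^4 + (7565/16)x^3 + (43575/64)x^2 + (19479/32)x + 15625/64
the matrix is upper triangular; its diagonal is (1, 3/2, 9/4, 27/8, 81/16, 243/32, 729/64)
for a triangular matrix the eigenvalues are the diagonal entries, with algebraic multiplicity their repetition count


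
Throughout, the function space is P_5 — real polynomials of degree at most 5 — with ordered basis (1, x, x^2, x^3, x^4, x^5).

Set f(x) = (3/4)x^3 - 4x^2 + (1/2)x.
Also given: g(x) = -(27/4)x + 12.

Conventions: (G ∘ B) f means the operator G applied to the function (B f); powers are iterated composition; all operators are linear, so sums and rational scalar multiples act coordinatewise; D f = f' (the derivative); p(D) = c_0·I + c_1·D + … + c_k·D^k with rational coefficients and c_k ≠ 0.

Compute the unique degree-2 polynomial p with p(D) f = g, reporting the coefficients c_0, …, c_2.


p(D) = -(3/2)·D^2, i.e. c_0 = 0, c_1 = 0, c_2 = -3/2

D^0 f = (3/4)x^3 - 4x^2 + (1/2)x
D^1 f = (9/4)x^2 - 8x + 1/2
D^2 f = (9/2)x - 8
matching coefficients of g against c_0 f + c_1 Df + … from the top degree down determines the c_i
solution: c_0 = 0, c_1 = 0, c_2 = -3/2


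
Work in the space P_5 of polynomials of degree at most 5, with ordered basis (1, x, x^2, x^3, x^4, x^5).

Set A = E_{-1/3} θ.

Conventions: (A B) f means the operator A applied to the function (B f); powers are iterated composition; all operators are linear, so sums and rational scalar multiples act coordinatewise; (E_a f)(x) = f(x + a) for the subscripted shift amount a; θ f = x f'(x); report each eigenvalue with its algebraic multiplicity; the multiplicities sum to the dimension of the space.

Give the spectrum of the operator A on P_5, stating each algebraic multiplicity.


image of 1: 0
image of x: x - 1/3
image of x^2: 2x^2 - (4/3)x + 2/9
image of x^3: 3x^3 - 3x^2 + x - 1/9
image of x^4: 4x^4 - (16/3)x^3 + (8/3)x^2 - (16/27)x + 4/81
image of x^5: 5x^5 - (25/3)x^4 + (50/9)x^3 - (50/27)x^2 + (25/81)x - 5/243
the matrix is upper triangular; its diagonal is (0, 1, 2, 3, 4, 5)
for a triangular matrix the eigenvalues are the diagonal entries, with algebraic multiplicity their repetition count

λ = 0 (multiplicity 1), λ = 1 (multiplicity 1), λ = 2 (multiplicity 1), λ = 3 (multiplicity 1), λ = 4 (multiplicity 1), λ = 5 (multiplicity 1)


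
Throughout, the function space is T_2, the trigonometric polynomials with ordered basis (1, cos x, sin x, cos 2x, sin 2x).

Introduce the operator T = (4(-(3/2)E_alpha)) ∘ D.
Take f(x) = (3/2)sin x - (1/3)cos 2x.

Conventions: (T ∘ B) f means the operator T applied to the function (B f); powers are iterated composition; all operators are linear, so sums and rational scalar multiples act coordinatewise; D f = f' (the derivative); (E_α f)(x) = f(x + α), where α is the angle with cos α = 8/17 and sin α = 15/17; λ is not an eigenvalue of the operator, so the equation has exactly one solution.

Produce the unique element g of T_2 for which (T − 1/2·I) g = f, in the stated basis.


write g with unknown coordinates in the stated basis and equate coefficients in (T − 1/2·I) g = f
solving from the highest basis element down gives g = (288/2105)cos x + (489/2105)sin x - (10942/465699)cos 2x - (2576/155233)sin 2x
check: T g = (144/2105)cos x + (3402/2105)sin x - (53568/155233)cos 2x - (1288/155233)sin 2x
so T g − 1/2·g = (3/2)sin x - (1/3)cos 2x = f ✓

the image equals g(x) = (288/2105)cos x + (489/2105)sin x - (10942/465699)cos 2x - (2576/155233)sin 2x


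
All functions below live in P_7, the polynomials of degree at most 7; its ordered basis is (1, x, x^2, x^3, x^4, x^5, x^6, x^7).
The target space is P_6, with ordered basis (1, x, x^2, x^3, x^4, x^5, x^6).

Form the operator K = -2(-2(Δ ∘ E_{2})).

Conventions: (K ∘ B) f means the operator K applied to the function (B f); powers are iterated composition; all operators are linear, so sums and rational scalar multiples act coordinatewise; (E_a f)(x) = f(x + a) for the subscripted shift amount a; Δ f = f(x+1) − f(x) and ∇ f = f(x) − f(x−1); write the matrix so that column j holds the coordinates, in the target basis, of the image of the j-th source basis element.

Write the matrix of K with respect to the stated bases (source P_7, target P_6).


image of 1: 0
image of x: 4
image of x^2: 8x + 20
image of x^3: 12x^2 + 60x + 76
image of x^4: 16x^3 + 120x^2 + 304x + 260
image of x^5: 20x^4 + 200x^3 + 760x^2 + 1300x + 844
image of x^6: 24x^5 + 300x^4 + 1520x^3 + 3900x^2 + 5064x + 2660
image of x^7: 28x^6 + 420x^5 + 2660x^4 + 9100x^3 + 17724x^2 + 18620x + 8236
each image's coordinates form column j of the matrix

the matrix is [[0, 4, 20, 76, 260, 844, 2660, 8236]; [0, 0, 8, 60, 304, 1300, 5064, 18620]; [0, 0, 0, 12, 120, 760, 3900, 17724]; [0, 0, 0, 0, 16, 200, 1520, 9100]; [0, 0, 0, 0, 0, 20, 300, 2660]; [0, 0, 0, 0, 0, 0, 24, 420]; [0, 0, 0, 0, 0, 0, 0, 28]] (rows listed top to bottom)


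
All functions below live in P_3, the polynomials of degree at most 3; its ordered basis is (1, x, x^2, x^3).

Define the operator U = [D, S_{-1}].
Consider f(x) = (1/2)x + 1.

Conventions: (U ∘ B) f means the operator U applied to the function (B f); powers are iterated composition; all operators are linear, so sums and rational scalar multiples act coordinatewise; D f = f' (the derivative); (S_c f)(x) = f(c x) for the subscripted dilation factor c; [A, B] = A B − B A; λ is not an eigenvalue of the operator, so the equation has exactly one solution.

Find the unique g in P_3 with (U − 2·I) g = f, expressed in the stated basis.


write g with unknown coordinates in the stated basis and equate coefficients in (U − 2·I) g = f
solving from the highest basis element down gives g = -(1/4)x - 1/4
check: U g = 1/2
so U g − 2·g = (1/2)x + 1 = f ✓

the result is g(x) = -(1/4)x - 1/4


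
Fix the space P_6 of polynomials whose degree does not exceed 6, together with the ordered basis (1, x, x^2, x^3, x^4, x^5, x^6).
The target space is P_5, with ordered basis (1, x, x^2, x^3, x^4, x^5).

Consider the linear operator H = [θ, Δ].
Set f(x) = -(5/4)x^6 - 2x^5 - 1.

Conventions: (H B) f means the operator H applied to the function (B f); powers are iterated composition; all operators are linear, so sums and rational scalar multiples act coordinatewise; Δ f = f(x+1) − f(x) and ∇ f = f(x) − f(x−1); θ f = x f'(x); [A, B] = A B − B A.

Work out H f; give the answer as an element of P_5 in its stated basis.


Δ f = -(15/2)x^5 - (115/4)x^4 - 45x^3 - (155/4)x^2 - (35/2)x - 13/4
θ Δ f = -(75/2)x^5 - 115x^4 - 135x^3 - (155/2)x^2 - (35/2)x
θ f = -(15/2)x^6 - 10x^5
Δ θ f = -45x^5 - (325/2)x^4 - 250x^3 - (425/2)x^2 - 95x - 35/2
[θ, Δ] f = (15/2)x^5 + (95/2)x^4 + 115x^3 + 135x^2 + (155/2)x + 35/2

the result is g(x) = (15/2)x^5 + (95/2)x^4 + 115x^3 + 135x^2 + (155/2)x + 35/2


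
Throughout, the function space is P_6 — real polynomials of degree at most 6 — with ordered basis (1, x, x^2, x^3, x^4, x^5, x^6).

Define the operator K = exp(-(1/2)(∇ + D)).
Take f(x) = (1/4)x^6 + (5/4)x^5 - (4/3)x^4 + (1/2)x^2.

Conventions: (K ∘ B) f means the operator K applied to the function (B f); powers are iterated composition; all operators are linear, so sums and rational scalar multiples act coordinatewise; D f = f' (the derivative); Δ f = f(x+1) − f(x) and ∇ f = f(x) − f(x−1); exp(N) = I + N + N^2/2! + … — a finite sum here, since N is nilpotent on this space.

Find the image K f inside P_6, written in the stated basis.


the image equals g(x) = (1/4)x^6 - (1/4)x^5 - (47/24)x^4 + (109/12)x^3 - (349/16)x^2 + (479/16)x - 1753/96

order-1 term: -(3/2)x^5 - (35/8)x^4 + (109/12)x^3 - (67/8)x^2 + (97/24)x - 11/12
order-2 term: (15/4)x^4 + 5x^3 - (263/16)x^2 + (283/16)x - 341/48
order-3 term: -5x^3 - (5/4)x^2 + (263/24)x - 283/32
order-4 term: (15/4)x^2 - (5/4)x - 109/48
order-5 term: -(3/2)x + 5/8
order-6 term: 1/4
the series for exp(-(1/2)(∇ + D)) f terminates at order 6
exp(-(1/2)(∇ + D)) f = (1/4)x^6 - (1/4)x^5 - (47/24)x^4 + (109/12)x^3 - (349/16)x^2 + (479/16)x - 1753/96


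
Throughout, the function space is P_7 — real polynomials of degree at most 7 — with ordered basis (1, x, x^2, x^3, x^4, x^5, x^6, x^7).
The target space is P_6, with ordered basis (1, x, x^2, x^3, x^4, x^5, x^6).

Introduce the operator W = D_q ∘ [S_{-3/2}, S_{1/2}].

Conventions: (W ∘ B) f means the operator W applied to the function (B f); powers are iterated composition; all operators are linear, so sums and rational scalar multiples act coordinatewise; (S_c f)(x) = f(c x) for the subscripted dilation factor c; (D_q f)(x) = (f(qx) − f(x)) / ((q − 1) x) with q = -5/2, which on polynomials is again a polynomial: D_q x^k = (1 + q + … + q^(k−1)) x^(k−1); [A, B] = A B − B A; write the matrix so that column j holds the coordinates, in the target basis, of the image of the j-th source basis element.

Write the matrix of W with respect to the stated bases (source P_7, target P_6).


image of 1: 0
image of x: 0
image of x^2: 0
image of x^3: 0
image of x^4: 0
image of x^5: 0
image of x^6: 0
image of x^7: 0
each image's coordinates form column j of the matrix

the matrix is [[0, 0, 0, 0, 0, 0, 0, 0]; [0, 0, 0, 0, 0, 0, 0, 0]; [0, 0, 0, 0, 0, 0, 0, 0]; [0, 0, 0, 0, 0, 0, 0, 0]; [0, 0, 0, 0, 0, 0, 0, 0]; [0, 0, 0, 0, 0, 0, 0, 0]; [0, 0, 0, 0, 0, 0, 0, 0]] (rows listed top to bottom)


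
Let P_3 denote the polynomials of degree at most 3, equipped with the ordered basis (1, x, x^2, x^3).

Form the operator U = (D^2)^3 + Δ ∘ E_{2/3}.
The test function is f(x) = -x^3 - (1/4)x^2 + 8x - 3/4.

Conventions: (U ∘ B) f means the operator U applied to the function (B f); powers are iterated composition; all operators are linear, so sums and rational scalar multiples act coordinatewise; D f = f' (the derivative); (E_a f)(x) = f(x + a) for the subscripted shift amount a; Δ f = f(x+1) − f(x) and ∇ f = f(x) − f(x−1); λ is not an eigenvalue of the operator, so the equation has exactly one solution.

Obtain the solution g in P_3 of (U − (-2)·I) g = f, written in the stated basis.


write g with unknown coordinates in the stated basis and equate coefficients in (U − (-2)·I) g = f
solving from the highest basis element down gives g = -(1/2)x^3 + (5/8)x^2 + (41/8)x - 31/12
check: U g = -(3/2)x^2 - (9/4)x + 53/12
so U g − (-2)·g = -x^3 - (1/4)x^2 + 8x - 3/4 = f ✓

g(x) = -(1/2)x^3 + (5/8)x^2 + (41/8)x - 31/12


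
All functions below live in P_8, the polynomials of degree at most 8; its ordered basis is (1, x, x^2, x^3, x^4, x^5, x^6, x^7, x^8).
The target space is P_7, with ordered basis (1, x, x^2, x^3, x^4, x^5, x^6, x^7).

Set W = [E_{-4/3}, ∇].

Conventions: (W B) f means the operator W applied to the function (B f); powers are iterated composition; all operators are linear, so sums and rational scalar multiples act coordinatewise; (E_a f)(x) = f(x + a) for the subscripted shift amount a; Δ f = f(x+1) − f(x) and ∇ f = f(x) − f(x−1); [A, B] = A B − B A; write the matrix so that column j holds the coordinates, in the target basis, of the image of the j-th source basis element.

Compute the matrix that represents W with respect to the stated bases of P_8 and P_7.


the matrix is [[0, 0, 0, 0, 0, 0, 0, 0, 0]; [0, 0, 0, 0, 0, 0, 0, 0, 0]; [0, 0, 0, 0, 0, 0, 0, 0, 0]; [0, 0, 0, 0, 0, 0, 0, 0, 0]; [0, 0, 0, 0, 0, 0, 0, 0, 0]; [0, 0, 0, 0, 0, 0, 0, 0, 0]; [0, 0, 0, 0, 0, 0, 0, 0, 0]; [0, 0, 0, 0, 0, 0, 0, 0, 0]] (rows listed top to bottom)

image of 1: 0
image of x: 0
image of x^2: 0
image of x^3: 0
image of x^4: 0
image of x^5: 0
image of x^6: 0
image of x^7: 0
image of x^8: 0
each image's coordinates form column j of the matrix


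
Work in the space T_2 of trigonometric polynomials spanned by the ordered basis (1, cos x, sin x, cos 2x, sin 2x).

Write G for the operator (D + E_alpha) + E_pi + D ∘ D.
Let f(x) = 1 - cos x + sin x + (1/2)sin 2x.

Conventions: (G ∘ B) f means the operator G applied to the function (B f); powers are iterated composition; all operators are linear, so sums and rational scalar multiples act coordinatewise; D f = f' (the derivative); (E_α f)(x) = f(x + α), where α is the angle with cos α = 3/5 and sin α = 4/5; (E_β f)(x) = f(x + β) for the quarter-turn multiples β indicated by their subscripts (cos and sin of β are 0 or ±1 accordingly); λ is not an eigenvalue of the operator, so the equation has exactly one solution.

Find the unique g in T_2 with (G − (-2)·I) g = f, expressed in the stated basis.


g(x) = 1/4 - (2/3)cos x - (1/3)sin x - (37/260)cos 2x - (4/65)sin 2x

write g with unknown coordinates in the stated basis and equate coefficients in (G − (-2)·I) g = f
solving from the highest basis element down gives g = 1/4 - (2/3)cos x - (1/3)sin x - (37/260)cos 2x - (4/65)sin 2x
check: G g = 1/2 + (1/3)cos x + (5/3)sin x + (37/130)cos 2x + (81/130)sin 2x
so G g − (-2)·g = 1 - cos x + sin x + (1/2)sin 2x = f ✓


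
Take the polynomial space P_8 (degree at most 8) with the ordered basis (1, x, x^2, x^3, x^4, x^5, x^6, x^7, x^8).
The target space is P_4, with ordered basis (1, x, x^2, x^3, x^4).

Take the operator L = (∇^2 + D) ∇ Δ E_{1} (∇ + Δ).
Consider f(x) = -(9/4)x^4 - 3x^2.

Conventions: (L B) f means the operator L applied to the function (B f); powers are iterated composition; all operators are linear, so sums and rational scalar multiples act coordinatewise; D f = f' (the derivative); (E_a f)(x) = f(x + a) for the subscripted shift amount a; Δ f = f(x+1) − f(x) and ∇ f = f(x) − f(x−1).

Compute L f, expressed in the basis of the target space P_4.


∇ f = -9x^3 + (27/2)x^2 - 15x + 21/4
Δ f = -9x^3 - (27/2)x^2 - 15x - 21/4
(∇ + Δ) f = -18x^3 - 30x
E_{1} (∇ + Δ) f = -18x^3 - 54x^2 - 84x - 48
Δ E_{1} (∇ + Δ) f = -54x^2 - 162x - 156
∇ Δ E_{1} (∇ + Δ) f = -108x - 108
∇ (∇ Δ E_{1}) (∇ + Δ) f = -108
∇ ∇ (∇ Δ E_{1}) (∇ + Δ) f = 0
D (∇ Δ E_{1}) (∇ + Δ) f = -108
(∇^2 + D) (∇ Δ E_{1}) (∇ + Δ) f = -108

the image equals g(x) = -108


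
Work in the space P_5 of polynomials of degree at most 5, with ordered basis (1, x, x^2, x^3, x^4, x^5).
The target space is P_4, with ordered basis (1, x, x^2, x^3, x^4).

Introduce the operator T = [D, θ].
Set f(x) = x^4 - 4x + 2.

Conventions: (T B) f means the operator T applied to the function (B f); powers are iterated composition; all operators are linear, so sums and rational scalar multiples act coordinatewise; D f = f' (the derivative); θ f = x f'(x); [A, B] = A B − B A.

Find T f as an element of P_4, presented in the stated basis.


θ f = 4x^4 - 4x
D θ f = 16x^3 - 4
D f = 4x^3 - 4
θ D f = 12x^3
[D, θ] f = 4x^3 - 4

the result is g(x) = 4x^3 - 4


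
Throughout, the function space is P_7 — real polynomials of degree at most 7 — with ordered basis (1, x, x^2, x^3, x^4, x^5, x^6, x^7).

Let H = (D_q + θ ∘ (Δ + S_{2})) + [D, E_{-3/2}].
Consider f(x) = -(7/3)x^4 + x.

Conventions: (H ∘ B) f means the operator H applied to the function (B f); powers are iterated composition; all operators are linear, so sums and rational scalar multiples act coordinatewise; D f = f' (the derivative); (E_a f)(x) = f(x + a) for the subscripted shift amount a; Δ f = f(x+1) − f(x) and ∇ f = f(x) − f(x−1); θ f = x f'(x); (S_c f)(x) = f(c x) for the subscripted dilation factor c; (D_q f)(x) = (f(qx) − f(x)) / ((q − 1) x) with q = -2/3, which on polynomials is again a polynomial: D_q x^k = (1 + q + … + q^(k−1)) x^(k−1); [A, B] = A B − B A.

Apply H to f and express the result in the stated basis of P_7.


D_q f = -(91/81)x^3 + 1
Δ f = -(28/3)x^3 - 14x^2 - (28/3)x - 4/3
S_{2} f = -(112/3)x^4 + 2x
(Δ + S_{2}) f = -(112/3)x^4 - (28/3)x^3 - 14x^2 - (22/3)x - 4/3
θ (Δ + S_{2}) f = -(448/3)x^4 - 28x^3 - 28x^2 - (22/3)x
(D_q + θ ∘ (Δ + S_{2})) f = -(448/3)x^4 - (2359/81)x^3 - 28x^2 - (22/3)x + 1
E_{-3/2} f = -(7/3)x^4 + 14x^3 - (63/2)x^2 + (65/2)x - 213/16
D E_{-3/2} f = -(28/3)x^3 + 42x^2 - 63x + 65/2
D f = -(28/3)x^3 + 1
E_{-3/2} D f = -(28/3)x^3 + 42x^2 - 63x + 65/2
[D, E_{-3/2}] f = 0
((D_q + θ ∘ (Δ + S_{2})) + [D, E_{-3/2}]) f = -(448/3)x^4 - (2359/81)x^3 - 28x^2 - (22/3)x + 1

g(x) = -(448/3)x^4 - (2359/81)x^3 - 28x^2 - (22/3)x + 1


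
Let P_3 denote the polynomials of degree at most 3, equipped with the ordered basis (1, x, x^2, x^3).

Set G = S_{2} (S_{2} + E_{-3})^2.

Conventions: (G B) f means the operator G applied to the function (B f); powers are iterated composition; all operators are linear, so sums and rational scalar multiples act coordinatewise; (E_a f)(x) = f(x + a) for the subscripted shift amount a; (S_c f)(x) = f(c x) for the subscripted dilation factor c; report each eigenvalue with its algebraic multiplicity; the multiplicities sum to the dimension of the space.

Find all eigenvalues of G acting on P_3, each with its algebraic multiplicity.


image of 1: 4
image of x: 18x - 15
image of x^2: 100x^2 - 96x + 81
image of x^3: 648x^3 - 504x^2 + 756x - 459
the matrix is upper triangular; its diagonal is (4, 18, 100, 648)
for a triangular matrix the eigenvalues are the diagonal entries, with algebraic multiplicity their repetition count

λ = 4 (multiplicity 1), λ = 18 (multiplicity 1), λ = 100 (multiplicity 1), λ = 648 (multiplicity 1)


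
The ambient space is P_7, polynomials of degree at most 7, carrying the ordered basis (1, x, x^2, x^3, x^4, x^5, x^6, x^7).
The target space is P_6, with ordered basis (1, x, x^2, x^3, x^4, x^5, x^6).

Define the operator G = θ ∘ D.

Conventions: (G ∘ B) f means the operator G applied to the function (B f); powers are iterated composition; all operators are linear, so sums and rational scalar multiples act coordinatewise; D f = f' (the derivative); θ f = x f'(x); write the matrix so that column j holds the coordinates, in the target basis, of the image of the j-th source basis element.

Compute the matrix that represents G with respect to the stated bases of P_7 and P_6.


image of 1: 0
image of x: 0
image of x^2: 2x
image of x^3: 6x^2
image of x^4: 12x^3
image of x^5: 20x^4
image of x^6: 30x^5
image of x^7: 42x^6
each image's coordinates form column j of the matrix

the matrix is [[0, 0, 0, 0, 0, 0, 0, 0]; [0, 0, 2, 0, 0, 0, 0, 0]; [0, 0, 0, 6, 0, 0, 0, 0]; [0, 0, 0, 0, 12, 0, 0, 0]; [0, 0, 0, 0, 0, 20, 0, 0]; [0, 0, 0, 0, 0, 0, 30, 0]; [0, 0, 0, 0, 0, 0, 0, 42]] (rows listed top to bottom)


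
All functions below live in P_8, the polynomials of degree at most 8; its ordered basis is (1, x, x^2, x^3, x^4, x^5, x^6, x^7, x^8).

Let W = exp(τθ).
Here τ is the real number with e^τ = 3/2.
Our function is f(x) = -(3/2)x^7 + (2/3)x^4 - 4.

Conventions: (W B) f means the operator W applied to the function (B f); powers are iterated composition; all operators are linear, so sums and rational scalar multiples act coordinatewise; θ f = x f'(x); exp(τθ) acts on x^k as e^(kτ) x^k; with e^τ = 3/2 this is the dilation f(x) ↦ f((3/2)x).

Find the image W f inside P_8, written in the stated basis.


the result is g(x) = -(6561/256)x^7 + (27/8)x^4 - 4

exp(τθ) x^k = e^(kτ) x^k; with e^τ = 3/2 this sends x^k to (3/2)^k x^k
x^4 ↦ 81/16 x^4
x^7 ↦ 2187/128 x^7
applying this coordinatewise to f: exp(τθ) f = -(6561/256)x^7 + (27/8)x^4 - 4


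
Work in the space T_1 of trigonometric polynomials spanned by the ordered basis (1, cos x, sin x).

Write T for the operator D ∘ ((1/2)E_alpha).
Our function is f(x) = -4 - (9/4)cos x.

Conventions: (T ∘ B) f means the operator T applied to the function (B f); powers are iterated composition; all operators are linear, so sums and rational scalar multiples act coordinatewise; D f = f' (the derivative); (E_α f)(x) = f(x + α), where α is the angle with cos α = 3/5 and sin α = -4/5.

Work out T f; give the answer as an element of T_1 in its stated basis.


E_alpha f = -4 - (27/20)cos x - (9/5)sin x
((1/2)E_alpha) f = -2 - (27/40)cos x - (9/10)sin x
D ((1/2)E_alpha) f = -(9/10)cos x + (27/40)sin x

g(x) = -(9/10)cos x + (27/40)sin x


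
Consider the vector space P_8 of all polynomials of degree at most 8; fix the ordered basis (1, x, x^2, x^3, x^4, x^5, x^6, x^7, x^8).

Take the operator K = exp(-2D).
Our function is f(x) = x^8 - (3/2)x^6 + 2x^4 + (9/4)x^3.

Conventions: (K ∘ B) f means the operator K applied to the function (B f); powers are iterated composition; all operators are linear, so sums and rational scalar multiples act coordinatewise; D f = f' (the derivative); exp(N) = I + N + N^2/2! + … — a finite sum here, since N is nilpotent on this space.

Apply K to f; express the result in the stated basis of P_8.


order-1 term: -16x^7 + 18x^5 - 16x^3 - (27/2)x^2
order-2 term: 112x^6 - 90x^4 + 48x^2 + 27x
order-3 term: -448x^5 + 240x^3 - 64x - 18
order-4 term: 1120x^4 - 360x^2 + 32
order-5 term: -1792x^3 + 288x
order-6 term: 1792x^2 - 96
order-7 term: -1024x
order-8 term: 256
the series for exp(-2D) f terminates at order 8
exp(-2D) f = x^8 - 16x^7 + (221/2)x^6 - 430x^5 + 1032x^4 - (6263/4)x^3 + (2933/2)x^2 - 773x + 174

the image equals g(x) = x^8 - 16x^7 + (221/2)x^6 - 430x^5 + 1032x^4 - (6263/4)x^3 + (2933/2)x^2 - 773x + 174


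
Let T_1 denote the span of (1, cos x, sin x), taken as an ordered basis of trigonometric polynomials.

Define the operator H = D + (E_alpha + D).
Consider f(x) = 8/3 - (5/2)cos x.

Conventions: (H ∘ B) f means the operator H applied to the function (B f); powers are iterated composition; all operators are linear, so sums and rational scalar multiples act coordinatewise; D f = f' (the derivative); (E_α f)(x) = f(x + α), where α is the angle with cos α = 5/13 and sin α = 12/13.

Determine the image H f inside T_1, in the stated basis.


g(x) = 8/3 - (25/26)cos x + (95/13)sin x

D f = (5/2)sin x
E_alpha f = 8/3 - (25/26)cos x + (30/13)sin x
D f = (5/2)sin x
(E_alpha + D) f = 8/3 - (25/26)cos x + (125/26)sin x
(D + (E_alpha + D)) f = 8/3 - (25/26)cos x + (95/13)sin x


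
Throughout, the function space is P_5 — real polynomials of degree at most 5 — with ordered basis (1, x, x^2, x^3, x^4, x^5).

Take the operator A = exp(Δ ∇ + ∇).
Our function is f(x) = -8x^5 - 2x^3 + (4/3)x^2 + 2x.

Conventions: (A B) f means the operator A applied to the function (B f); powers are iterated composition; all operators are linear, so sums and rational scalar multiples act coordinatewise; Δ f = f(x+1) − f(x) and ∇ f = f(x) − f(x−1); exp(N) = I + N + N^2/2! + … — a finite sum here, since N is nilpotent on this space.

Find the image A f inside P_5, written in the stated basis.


order-1 term: -40x^4 - 80x^3 - 86x^2 - (130/3)x - 20/3
order-2 term: -80x^3 - 240x^2 - 286x - 374/3
order-3 term: -80x^2 - 240x - 202
order-4 term: -40x - 80
order-5 term: -8
the series for exp(Δ ∇ + ∇) f terminates at order 5
exp(Δ ∇ + ∇) f = -8x^5 - 40x^4 - 162x^3 - (1214/3)x^2 - (1822/3)x - 1264/3

the image equals g(x) = -8x^5 - 40x^4 - 162x^3 - (1214/3)x^2 - (1822/3)x - 1264/3


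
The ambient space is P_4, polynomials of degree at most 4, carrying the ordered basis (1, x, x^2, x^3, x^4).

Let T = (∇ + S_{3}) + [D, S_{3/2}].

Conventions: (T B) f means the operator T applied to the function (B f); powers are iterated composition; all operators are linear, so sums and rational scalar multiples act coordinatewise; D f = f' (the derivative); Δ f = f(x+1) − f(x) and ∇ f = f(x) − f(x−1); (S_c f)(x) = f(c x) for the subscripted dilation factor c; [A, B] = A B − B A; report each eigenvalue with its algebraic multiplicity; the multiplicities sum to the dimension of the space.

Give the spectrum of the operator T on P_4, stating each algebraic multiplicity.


λ = 1 (multiplicity 1), λ = 3 (multiplicity 1), λ = 9 (multiplicity 1), λ = 27 (multiplicity 1), λ = 81 (multiplicity 1)

image of 1: 1
image of x: 3x + 3/2
image of x^2: 9x^2 + (7/2)x - 1
image of x^3: 27x^3 + (51/8)x^2 - 3x + 1
image of x^4: 81x^4 + (43/4)x^3 - 6x^2 + 4x - 1
the matrix is upper triangular; its diagonal is (1, 3, 9, 27, 81)
for a triangular matrix the eigenvalues are the diagonal entries, with algebraic multiplicity their repetition count


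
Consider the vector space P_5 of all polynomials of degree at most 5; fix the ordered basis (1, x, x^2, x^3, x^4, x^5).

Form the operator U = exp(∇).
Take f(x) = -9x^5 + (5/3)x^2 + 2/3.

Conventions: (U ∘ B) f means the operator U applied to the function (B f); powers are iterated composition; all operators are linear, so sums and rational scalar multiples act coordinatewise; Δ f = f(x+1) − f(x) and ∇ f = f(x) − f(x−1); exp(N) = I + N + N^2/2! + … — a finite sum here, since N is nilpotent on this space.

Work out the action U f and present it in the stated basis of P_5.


the result is g(x) = -9x^5 - 45x^4 + (275/3)x^2 - (125/3)x - 52/3

order-1 term: -45x^4 + 90x^3 - 90x^2 + (145/3)x - 32/3
order-2 term: -90x^3 + 270x^2 - 315x + 410/3
order-3 term: -90x^2 + 270x - 225
order-4 term: -45x + 90
order-5 term: -9
the series for exp(∇) f terminates at order 5
exp(∇) f = -9x^5 - 45x^4 + (275/3)x^2 - (125/3)x - 52/3


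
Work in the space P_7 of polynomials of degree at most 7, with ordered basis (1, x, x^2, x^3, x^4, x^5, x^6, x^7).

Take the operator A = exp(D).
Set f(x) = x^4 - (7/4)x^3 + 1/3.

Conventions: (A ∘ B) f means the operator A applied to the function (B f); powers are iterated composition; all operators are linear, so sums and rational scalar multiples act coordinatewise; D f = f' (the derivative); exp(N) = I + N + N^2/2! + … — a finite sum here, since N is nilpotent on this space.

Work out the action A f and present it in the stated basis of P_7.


order-1 term: 4x^3 - (21/4)x^2
order-2 term: 6x^2 - (21/4)x
order-3 term: 4x - 7/4
order-4 term: 1
the series for exp(D) f terminates at order 4
exp(D) f = x^4 + (9/4)x^3 + (3/4)x^2 - (5/4)x - 5/12

g(x) = x^4 + (9/4)x^3 + (3/4)x^2 - (5/4)x - 5/12


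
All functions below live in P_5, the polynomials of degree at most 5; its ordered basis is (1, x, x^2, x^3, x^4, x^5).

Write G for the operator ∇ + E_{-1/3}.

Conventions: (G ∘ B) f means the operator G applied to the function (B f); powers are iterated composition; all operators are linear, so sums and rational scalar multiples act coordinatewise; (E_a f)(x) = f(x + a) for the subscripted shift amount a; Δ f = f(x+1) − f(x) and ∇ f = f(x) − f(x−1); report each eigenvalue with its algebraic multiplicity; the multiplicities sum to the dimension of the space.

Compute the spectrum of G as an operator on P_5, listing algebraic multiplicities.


image of 1: 1
image of x: x + 2/3
image of x^2: x^2 + (4/3)x - 8/9
image of x^3: x^3 + 2x^2 - (8/3)x + 26/27
image of x^4: x^4 + (8/3)x^3 - (16/3)x^2 + (104/27)x - 80/81
image of x^5: x^5 + (10/3)x^4 - (80/9)x^3 + (260/27)x^2 - (400/81)x + 242/243
the matrix is upper triangular; its diagonal is (1, 1, 1, 1, 1, 1)
for a triangular matrix the eigenvalues are the diagonal entries, with algebraic multiplicity their repetition count

λ = 1 (multiplicity 6)


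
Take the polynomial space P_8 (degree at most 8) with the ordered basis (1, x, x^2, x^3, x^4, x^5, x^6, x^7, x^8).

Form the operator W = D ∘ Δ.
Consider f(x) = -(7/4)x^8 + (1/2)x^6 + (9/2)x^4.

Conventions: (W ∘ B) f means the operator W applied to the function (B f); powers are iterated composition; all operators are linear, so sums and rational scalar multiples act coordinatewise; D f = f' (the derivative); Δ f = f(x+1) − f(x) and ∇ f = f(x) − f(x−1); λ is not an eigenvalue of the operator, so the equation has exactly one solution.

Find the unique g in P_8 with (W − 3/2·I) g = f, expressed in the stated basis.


the image equals g(x) = (7/6)x^8 + (389/9)x^6 + (392/3)x^5 + (9713/9)x^4 + (33200/9)x^3 + (39320/3)x^2 + (234356/9)x + 765340/27

write g with unknown coordinates in the stated basis and equate coefficients in (W − 3/2·I) g = f
solving from the highest basis element down gives g = (7/6)x^8 + (389/9)x^6 + (392/3)x^5 + (9713/9)x^4 + (33200/9)x^3 + (39320/3)x^2 + (234356/9)x + 765340/27
check: W g = (196/3)x^6 + 196x^5 + (4870/3)x^4 + (16600/3)x^3 + 19660x^2 + (117178/3)x + 382670/9
so W g − 3/2·g = -(7/4)x^8 + (1/2)x^6 + (9/2)x^4 = f ✓


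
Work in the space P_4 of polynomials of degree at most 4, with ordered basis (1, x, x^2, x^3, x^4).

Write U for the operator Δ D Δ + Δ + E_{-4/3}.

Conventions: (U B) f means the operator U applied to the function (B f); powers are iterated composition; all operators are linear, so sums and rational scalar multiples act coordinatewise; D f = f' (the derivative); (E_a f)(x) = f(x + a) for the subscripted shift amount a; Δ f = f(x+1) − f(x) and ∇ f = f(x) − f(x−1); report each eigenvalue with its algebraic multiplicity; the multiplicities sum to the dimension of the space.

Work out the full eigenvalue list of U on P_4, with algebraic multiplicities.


λ = 1 (multiplicity 5)

image of 1: 1
image of x: x - 1/3
image of x^2: x^2 - (2/3)x + 25/9
image of x^3: x^3 - x^2 + (25/3)x + 125/27
image of x^4: x^4 - (4/3)x^3 + (50/3)x^2 + (500/27)x + 2281/81
the matrix is upper triangular; its diagonal is (1, 1, 1, 1, 1)
for a triangular matrix the eigenvalues are the diagonal entries, with algebraic multiplicity their repetition count


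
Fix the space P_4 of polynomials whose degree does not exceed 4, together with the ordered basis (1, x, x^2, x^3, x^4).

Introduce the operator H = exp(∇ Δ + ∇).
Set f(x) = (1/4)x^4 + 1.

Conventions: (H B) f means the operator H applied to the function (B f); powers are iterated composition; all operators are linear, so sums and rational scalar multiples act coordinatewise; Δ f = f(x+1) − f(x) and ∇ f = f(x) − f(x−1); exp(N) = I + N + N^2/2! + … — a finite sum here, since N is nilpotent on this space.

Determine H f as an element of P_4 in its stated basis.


the image equals g(x) = (1/4)x^4 + x^3 + 3x^2 + 5x + 19/4

order-1 term: x^3 + (3/2)x^2 + x + 1/4
order-2 term: (3/2)x^2 + 3x + 7/4
order-3 term: x + 3/2
order-4 term: 1/4
the series for exp(∇ Δ + ∇) f terminates at order 4
exp(∇ Δ + ∇) f = (1/4)x^4 + x^3 + 3x^2 + 5x + 19/4


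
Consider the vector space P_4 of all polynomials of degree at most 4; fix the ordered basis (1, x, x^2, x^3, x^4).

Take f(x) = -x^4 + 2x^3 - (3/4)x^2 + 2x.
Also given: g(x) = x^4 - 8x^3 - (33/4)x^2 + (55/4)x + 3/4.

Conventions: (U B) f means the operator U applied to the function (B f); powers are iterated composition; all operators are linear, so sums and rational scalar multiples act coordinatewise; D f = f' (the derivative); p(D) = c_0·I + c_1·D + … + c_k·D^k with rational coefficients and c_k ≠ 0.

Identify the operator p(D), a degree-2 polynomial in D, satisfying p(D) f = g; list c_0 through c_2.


D^0 f = -x^4 + 2x^3 - (3/4)x^2 + 2x
D^1 f = -4x^3 + 6x^2 - (3/2)x + 2
D^2 f = -12x^2 + 12x - 3/2
matching coefficients of g against c_0 f + c_1 Df + … from the top degree down determines the c_i
solution: c_0 = -1, c_1 = 3/2, c_2 = 3/2

c_0 = -1, c_1 = 3/2, c_2 = 3/2


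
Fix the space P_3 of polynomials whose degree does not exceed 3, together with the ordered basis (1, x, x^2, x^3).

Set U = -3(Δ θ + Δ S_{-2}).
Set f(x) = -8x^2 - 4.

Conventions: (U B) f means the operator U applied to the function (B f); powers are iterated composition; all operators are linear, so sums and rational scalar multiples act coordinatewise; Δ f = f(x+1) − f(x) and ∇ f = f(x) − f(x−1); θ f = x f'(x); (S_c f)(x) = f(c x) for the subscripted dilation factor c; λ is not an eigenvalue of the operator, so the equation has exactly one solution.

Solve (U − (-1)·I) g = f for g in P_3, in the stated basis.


the image equals g(x) = -8x^2 - 288x + 716

write g with unknown coordinates in the stated basis and equate coefficients in (U − (-1)·I) g = f
solving from the highest basis element down gives g = -8x^2 - 288x + 716
check: U g = 288x - 720
so U g − (-1)·g = -8x^2 - 4 = f ✓


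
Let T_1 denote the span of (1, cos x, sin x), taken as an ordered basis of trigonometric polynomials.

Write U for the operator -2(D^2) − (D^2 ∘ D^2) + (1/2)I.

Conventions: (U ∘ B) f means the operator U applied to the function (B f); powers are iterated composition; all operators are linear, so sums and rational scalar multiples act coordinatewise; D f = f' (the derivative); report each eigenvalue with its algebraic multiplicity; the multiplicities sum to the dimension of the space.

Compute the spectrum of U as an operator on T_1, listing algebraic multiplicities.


image of 1: 1/2
image of cos x: (3/2)cos x
image of sin x: (3/2)sin x
the matrix is diagonal; its diagonal is (1/2, 3/2, 3/2)
for a triangular matrix the eigenvalues are the diagonal entries, with algebraic multiplicity their repetition count

λ = 1/2 (multiplicity 1), λ = 3/2 (multiplicity 2)


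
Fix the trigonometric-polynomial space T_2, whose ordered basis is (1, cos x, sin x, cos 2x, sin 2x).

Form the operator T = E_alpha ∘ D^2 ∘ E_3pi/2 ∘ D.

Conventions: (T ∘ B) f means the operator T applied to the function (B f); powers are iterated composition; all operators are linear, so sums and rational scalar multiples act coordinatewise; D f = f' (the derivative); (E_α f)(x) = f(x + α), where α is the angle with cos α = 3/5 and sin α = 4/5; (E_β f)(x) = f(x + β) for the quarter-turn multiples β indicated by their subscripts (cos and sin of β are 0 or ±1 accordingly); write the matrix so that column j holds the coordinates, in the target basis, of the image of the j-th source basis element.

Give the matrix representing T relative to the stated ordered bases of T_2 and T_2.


image of 1: 0
image of cos x: -(3/5)cos x + (4/5)sin x
image of sin x: -(4/5)cos x - (3/5)sin x
image of cos 2x: -(192/25)cos 2x + (56/25)sin 2x
image of sin 2x: -(56/25)cos 2x - (192/25)sin 2x
each image's coordinates form column j of the matrix

the matrix is [[0, 0, 0, 0, 0]; [0, -3/5, -4/5, 0, 0]; [0, 4/5, -3/5, 0, 0]; [0, 0, 0, -192/25, -56/25]; [0, 0, 0, 56/25, -192/25]] (rows listed top to bottom)


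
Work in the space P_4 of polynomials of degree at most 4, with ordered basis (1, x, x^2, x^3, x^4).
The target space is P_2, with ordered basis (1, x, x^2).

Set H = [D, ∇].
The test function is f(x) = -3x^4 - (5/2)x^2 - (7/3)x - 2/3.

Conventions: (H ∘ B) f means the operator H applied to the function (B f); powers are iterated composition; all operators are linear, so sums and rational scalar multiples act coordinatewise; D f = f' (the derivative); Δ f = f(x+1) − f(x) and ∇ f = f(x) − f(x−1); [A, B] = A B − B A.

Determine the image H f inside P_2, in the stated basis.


the result is g(x) = 0

∇ f = -12x^3 + 18x^2 - 17x + 19/6
D ∇ f = -36x^2 + 36x - 17
D f = -12x^3 - 5x - 7/3
∇ D f = -36x^2 + 36x - 17
[D, ∇] f = 0


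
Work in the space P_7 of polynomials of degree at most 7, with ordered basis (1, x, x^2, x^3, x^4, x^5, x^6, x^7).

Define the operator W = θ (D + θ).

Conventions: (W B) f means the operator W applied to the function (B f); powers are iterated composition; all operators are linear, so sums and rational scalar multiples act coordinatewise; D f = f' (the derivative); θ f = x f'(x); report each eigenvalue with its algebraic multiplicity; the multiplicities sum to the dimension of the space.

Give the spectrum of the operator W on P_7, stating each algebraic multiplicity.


λ = 0 (multiplicity 1), λ = 1 (multiplicity 1), λ = 4 (multiplicity 1), λ = 9 (multiplicity 1), λ = 16 (multiplicity 1), λ = 25 (multiplicity 1), λ = 36 (multiplicity 1), λ = 49 (multiplicity 1)

image of 1: 0
image of x: x
image of x^2: 4x^2 + 2x
image of x^3: 9x^3 + 6x^2
image of x^4: 16x^4 + 12x^3
image of x^5: 25x^5 + 20x^4
image of x^6: 36x^6 + 30x^5
image of x^7: 49x^7 + 42x^6
the matrix is upper triangular; its diagonal is (0, 1, 4, 9, 16, 25, 36, 49)
for a triangular matrix the eigenvalues are the diagonal entries, with algebraic multiplicity their repetition count


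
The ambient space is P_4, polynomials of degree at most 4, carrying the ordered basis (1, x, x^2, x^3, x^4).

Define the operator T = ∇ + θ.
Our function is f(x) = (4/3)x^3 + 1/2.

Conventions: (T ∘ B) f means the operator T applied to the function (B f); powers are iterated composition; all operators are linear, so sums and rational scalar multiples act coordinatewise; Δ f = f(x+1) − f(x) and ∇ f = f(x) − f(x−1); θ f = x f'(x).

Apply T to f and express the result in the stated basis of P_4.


the result is g(x) = 4x^3 + 4x^2 - 4x + 4/3

∇ f = 4x^2 - 4x + 4/3
θ f = 4x^3
(∇ + θ) f = 4x^3 + 4x^2 - 4x + 4/3


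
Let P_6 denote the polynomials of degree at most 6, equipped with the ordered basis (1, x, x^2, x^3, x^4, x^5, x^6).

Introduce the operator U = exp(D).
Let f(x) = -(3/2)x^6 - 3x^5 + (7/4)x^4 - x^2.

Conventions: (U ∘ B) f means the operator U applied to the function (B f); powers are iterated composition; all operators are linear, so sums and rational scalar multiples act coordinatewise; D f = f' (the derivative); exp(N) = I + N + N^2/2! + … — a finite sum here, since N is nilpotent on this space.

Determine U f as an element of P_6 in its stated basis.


order-1 term: -9x^5 - 15x^4 + 7x^3 - 2x
order-2 term: -(45/2)x^4 - 30x^3 + (21/2)x^2 - 1
order-3 term: -30x^3 - 30x^2 + 7x
order-4 term: -(45/2)x^2 - 15x + 7/4
order-5 term: -9x - 3
order-6 term: -3/2
the series for exp(D) f terminates at order 6
exp(D) f = -(3/2)x^6 - 12x^5 - (143/4)x^4 - 53x^3 - 43x^2 - 19x - 15/4

the result is g(x) = -(3/2)x^6 - 12x^5 - (143/4)x^4 - 53x^3 - 43x^2 - 19x - 15/4


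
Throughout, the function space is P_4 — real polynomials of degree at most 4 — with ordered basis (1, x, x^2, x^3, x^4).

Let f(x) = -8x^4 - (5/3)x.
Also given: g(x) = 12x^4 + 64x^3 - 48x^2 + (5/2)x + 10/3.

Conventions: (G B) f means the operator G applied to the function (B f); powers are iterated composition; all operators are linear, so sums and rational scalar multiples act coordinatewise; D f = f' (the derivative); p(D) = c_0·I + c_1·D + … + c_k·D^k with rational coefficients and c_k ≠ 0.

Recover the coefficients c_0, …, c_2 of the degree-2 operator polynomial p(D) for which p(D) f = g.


D^0 f = -8x^4 - (5/3)x
D^1 f = -32x^3 - 5/3
D^2 f = -96x^2
matching coefficients of g against c_0 f + c_1 Df + … from the top degree down determines the c_i
solution: c_0 = -3/2, c_1 = -2, c_2 = 1/2

c_0 = -3/2, c_1 = -2, c_2 = 1/2


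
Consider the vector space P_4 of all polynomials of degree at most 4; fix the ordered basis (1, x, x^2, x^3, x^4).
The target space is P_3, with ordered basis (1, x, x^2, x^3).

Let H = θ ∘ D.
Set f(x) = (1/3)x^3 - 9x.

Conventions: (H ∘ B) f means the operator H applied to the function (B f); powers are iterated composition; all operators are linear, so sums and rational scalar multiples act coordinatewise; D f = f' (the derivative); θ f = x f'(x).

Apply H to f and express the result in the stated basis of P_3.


g(x) = 2x^2

D f = x^2 - 9
θ D f = 2x^2


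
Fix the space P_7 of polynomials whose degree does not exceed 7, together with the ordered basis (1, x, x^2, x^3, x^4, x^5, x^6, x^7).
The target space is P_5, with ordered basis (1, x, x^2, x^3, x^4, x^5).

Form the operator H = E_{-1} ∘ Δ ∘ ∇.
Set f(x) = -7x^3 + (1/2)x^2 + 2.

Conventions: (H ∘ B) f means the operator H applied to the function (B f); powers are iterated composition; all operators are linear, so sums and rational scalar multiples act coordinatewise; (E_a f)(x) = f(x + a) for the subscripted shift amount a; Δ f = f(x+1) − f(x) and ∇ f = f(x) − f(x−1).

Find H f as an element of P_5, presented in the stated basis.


∇ f = -21x^2 + 22x - 15/2
Δ ∇ f = -42x + 1
E_{-1} Δ ∇ f = -42x + 43

the result is g(x) = -42x + 43
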